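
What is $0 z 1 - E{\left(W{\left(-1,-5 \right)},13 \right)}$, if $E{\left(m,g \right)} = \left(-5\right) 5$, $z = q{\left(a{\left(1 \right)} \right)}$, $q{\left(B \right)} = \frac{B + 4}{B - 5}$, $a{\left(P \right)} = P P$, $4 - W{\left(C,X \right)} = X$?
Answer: $25$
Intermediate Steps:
$W{\left(C,X \right)} = 4 - X$
$a{\left(P \right)} = P^{2}$
$q{\left(B \right)} = \frac{4 + B}{-5 + B}$
$z = - \frac{5}{4}$ ($z = \frac{4 + 1^{2}}{-5 + 1^{2}} = \frac{4 + 1}{-5 + 1} = \frac{1}{-4} \cdot 5 = \left(- \frac{1}{4}\right) 5 = - \frac{5}{4} \approx -1.25$)
$E{\left(m,g \right)} = -25$
$0 z 1 - E{\left(W{\left(-1,-5 \right)},13 \right)} = 0 \left(- \frac{5}{4}\right) 1 - -25 = 0 \cdot 1 + 25 = 0 + 25 = 25$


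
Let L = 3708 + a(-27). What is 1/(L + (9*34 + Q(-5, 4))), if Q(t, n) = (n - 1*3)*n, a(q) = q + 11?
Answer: 1/4002 ≈ 0.00024988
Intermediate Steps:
a(q) = 11 + q
Q(t, n) = n*(-3 + n) (Q(t, n) = (n - 3)*n = (-3 + n)*n = n*(-3 + n))
L = 3692 (L = 3708 + (11 - 27) = 3708 - 16 = 3692)
1/(L + (9*34 + Q(-5, 4))) = 1/(3692 + (9*34 + 4*(-3 + 4))) = 1/(3692 + (306 + 4*1)) = 1/(3692 + (306 + 4)) = 1/(3692 + 310) = 1/4002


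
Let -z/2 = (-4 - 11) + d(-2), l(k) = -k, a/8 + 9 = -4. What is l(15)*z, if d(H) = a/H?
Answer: 1110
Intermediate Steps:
a = -104 (a = -72 + 8*(-4) = -72 - 32 = -104)
d(H) = -104/H
z = -74 (z = -2*((-4 - 11) - 104/(-2)) = -2*(-15 - 104*(-½)) = -2*(-15 + 52) = -2*37 = -74)
l(15)*z = -1*15*(-74) = -15*(-74) = 1110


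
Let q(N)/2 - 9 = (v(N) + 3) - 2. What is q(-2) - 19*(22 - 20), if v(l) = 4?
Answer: -10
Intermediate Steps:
q(N) = 28 (q(N) = 18 + 2*((4 + 3) - 2) = 18 + 2*(7 - 2) = 18 + 2*5 = 18 + 10 = 28)
q(-2) - 19*(22 - 20) = 28 - 19*(22 - 20) = 28 - 19*2 = 28 - 38 = -10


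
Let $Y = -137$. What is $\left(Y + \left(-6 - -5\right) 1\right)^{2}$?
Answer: $19044$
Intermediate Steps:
$\left(Y + \left(-6 - -5\right) 1\right)^{2} = \left(-137 + \left(-6 - -5\right) 1\right)^{2} = \left(-137 + \left(-6 + 5\right) 1\right)^{2} = \left(-137 - 1\right)^{2} = \left(-138\right)^{2} = 19044$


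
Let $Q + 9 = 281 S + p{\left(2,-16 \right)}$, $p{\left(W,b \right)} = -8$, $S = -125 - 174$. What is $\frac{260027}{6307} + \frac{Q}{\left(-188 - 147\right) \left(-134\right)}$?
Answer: $\frac{5571298489}{141560615} \approx 39.356$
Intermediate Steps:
$S = -299$
$Q = -84036$ ($Q = -9 + \left(281 \left(-299\right) - 8\right) = -9 - 84027 = -84036$)
$\frac{260027}{6307} + \frac{Q}{\left(-188 - 147\right) \left(-134\right)} = \frac{260027}{6307} - \frac{84036}{\left(-188 - 147\right) \left(-134\right)} = 260027 \cdot \frac{1}{6307} - \frac{84036}{\left(-335\right) \left(-134\right)} = \frac{260027}{6307} - \frac{84036}{44890} = \frac{260027}{6307} - \frac{42018}{22445} = \frac{5571298489}{141560615}$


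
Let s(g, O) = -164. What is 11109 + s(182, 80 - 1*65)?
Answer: 10945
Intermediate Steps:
11109 + s(182, 80 - 1*65) = 11109 - 164 = 10945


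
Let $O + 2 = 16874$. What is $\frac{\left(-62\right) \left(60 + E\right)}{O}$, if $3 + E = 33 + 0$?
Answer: $- \frac{465}{1406} \approx -0.33073$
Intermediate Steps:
$E = 30$ ($E = -3 + \left(33 + 0\right) = -3 + 33 = 30$)
$O = 16872$ ($O = -2 + 16874 = 16872$)
$\frac{\left(-62\right) \left(60 + E\right)}{O} = \frac{\left(-62\right) \left(60 + 30\right)}{16872} = \left(-62\right) 90 \cdot \frac{1}{16872} = \left(-5580\right) \frac{1}{16872} = - \frac{465}{1406}$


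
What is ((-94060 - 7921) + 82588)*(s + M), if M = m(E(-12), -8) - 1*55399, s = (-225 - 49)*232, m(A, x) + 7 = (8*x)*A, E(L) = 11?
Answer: 2320915454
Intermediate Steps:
m(A, x) = -7 + 8*A*x (m(A, x) = -7 + (8*x)*A = -7 + 8*A*x)
s = -63568 (s = -274*232 = -63568)
M = -56110 (M = (-7 + 8*11*(-8)) - 1*55399 = (-7 - 704) - 55399 = -711 - 55399 = -56110)
((-94060 - 7921) + 82588)*(s + M) = ((-94060 - 7921) + 82588)*(-63568 - 56110) = (-101981 + 82588)*(-119678) = -19393*(-119678) = 2320915454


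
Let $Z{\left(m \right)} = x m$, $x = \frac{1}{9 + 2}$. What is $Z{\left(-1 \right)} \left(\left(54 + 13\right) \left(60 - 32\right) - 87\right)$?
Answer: $- \frac{1789}{11} \approx -162.64$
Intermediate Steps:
$x = \frac{1}{11} \approx 0.090909$
$Z{\left(m \right)} = \frac{m}{11}$
$Z{\left(-1 \right)} \left(\left(54 + 13\right) \left(60 - 32\right) - 87\right) = \frac{1}{11} \left(-1\right) \left(\left(54 + 13\right) \left(60 - 32\right) - 87\right) = - \frac{67 \cdot 28 - 87}{11} = - \frac{1876 - 87}{11} = \left(- \frac{1}{11}\right) 1789 = - \frac{1789}{11}$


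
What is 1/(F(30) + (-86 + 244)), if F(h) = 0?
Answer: 1/158 ≈ 0.0063291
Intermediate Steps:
1/(F(30) + (-86 + 244)) = 1/(0 + (-86 + 244)) = 1/(0 + 158) = 1/158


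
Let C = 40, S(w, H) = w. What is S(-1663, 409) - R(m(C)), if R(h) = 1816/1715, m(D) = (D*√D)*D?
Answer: -2853861/1715 ≈ -1664.1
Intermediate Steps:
m(D) = D^(5/2) (m(D) = D^(3/2)*D = D^(5/2))
R(h) = 1816/1715 (R(h) = 1816*(1/1715) = 1816/1715)
S(-1663, 409) - R(m(C)) = -1663 - 1*1816/1715 = -1663 - 1816/1715 = -2853861/1715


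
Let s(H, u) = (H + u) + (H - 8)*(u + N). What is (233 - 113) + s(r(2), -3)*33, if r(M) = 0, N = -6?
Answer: 2397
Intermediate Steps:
s(H, u) = H + u + (-8 + H)*(-6 + u) (s(H, u) = (H + u) + (H - 8)*(u - 6) = (H + u) + (-8 + H)*(-6 + u) = H + u + (-8 + H)*(-6 + u))
(233 - 113) + s(r(2), -3)*33 = (233 - 113) + (48 - 7*(-3) - 5*0 + 0*(-3))*33 = 120 + (48 + 21 + 0 + 0)*33 = 120 + 69*33 = 120 + 2277 = 2397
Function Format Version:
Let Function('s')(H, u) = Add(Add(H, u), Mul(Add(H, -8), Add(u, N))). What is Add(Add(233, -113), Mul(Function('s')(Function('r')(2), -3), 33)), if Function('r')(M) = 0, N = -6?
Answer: 2397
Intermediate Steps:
Function('s')(H, u) = Add(H, u, Mul(Add(-8, H), Add(-6, u))) (Function('s')(H, u) = Add(Add(H, u), Mul(Add(H, -8), Add(u, -6))) = Add(Add(H, u), Mul(Add(-8, H), Add(-6, u))) = Add(H, u, Mul(Add(-8, H), Add(-6, u))))
Add(Add(233, -113), Mul(Function('s')(Function('r')(2), -3), 33)) = Add(Add(233, -113), Mul(Add(48, Mul(-7, -3), Mul(-5, 0), Mul(0, -3)), 33)) = Add(120, Mul(Add(48, 21, 0, 0), 33)) = Add(120, Mul(69, 33)) = Add(120, 2277) = 2397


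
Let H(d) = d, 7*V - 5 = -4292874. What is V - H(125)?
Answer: -613392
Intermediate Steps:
V = -613267 (V = 5/7 + (⅐)*(-4292874) = 5/7 - 4292874/7 = -613267)
V - H(125) = -613267 - 1*125 = -613267 - 125 = -613392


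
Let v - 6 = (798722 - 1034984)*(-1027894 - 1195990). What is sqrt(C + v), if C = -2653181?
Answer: sqrt(525416628433) ≈ 7.2486e+5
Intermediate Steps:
v = 525419281614 (v = 6 + (798722 - 1034984)*(-1027894 - 1195990) = 6 - 236262*(-2223884) = 6 + 525419281608 = 525419281614)
sqrt(C + v) = sqrt(-2653181 + 525419281614) = sqrt(525416628433)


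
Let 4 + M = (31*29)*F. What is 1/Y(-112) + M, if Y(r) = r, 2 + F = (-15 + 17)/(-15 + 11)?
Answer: -252169/112 ≈ -2251.5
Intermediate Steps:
F = -5/2 (F = -2 + (-15 + 17)/(-15 + 11) = -2 + 2/(-4) = -2 + 2*(-¼) = -2 - ½ = -5/2 ≈ -2.5000)
M = -4503/2 (M = -4 + (31*29)*(-5/2) = -4 + 899*(-5/2) = -4 - 4495/2 = -4503/2 ≈ -2251.5)
1/Y(-112) + M = 1/(-112) - 4503/2 = -1/112 - 4503/2 = -252169/112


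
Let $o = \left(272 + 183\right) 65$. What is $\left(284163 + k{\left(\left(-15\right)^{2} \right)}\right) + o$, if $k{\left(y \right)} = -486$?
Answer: $313252$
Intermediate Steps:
$o = 29575$ ($o = 455 \cdot 65 = 29575$)
$\left(284163 + k{\left(\left(-15\right)^{2} \right)}\right) + o = \left(284163 - 486\right) + 29575 = 283677 + 29575 = 313252$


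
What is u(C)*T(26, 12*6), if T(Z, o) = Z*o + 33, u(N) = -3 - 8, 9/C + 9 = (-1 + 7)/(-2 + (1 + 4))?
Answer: -20955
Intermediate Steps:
C = -9/7 (C = 9/(-9 + (-1 + 7)/(-2 + (1 + 4))) = 9/(-9 + 6/(-2 + 5)) = 9/(-9 + 6/3) = 9/(-9 + 6*(⅓)) = 9/(-9 + 2) = 9/(-7) = 9*(-⅐) = -9/7 ≈ -1.2857)
u(N) = -11
T(Z, o) = 33 + Z*o
u(C)*T(26, 12*6) = -11*(33 + 26*(12*6)) = -11*(33 + 26*72) = -11*(33 + 1872) = -11*1905 = -20955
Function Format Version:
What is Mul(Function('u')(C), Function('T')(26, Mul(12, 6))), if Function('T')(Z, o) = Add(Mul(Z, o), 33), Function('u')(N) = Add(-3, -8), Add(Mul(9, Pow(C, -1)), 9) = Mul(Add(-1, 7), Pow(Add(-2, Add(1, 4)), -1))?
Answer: -20955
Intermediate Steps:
C = Rational(-9, 7) (C = Mul(9, Pow(Add(-9, Mul(Add(-1, 7), Pow(Add(-2, Add(1, 4)), -1))), -1)) = Mul(9, Pow(Add(-9, Mul(6, Pow(Add(-2, 5), -1))), -1)) = Mul(9, Pow(Add(-9, Mul(6, Pow(3, -1))), -1)) = Mul(9, Pow(Add(-9, Mul(6, Rational(1, 3))), -1)) = Mul(9, Pow(Add(-9, 2), -1)) = Mul(9, Pow(-7, -1)) = Mul(9, Rational(-1, 7)) = Rational(-9, 7) ≈ -1.2857)
Function('u')(N) = -11
Function('T')(Z, o) = Add(33, Mul(Z, o))
Mul(Function('u')(C), Function('T')(26, Mul(12, 6))) = Mul(-11, Add(33, Mul(26, Mul(12, 6)))) = Mul(-11, Add(33, Mul(26, 72))) = Mul(-11, Add(33, 1872)) = Mul(-11, 1905) = -20955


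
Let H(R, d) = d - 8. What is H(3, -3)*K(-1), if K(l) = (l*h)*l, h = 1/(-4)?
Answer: 11/4 ≈ 2.7500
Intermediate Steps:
h = -¼ ≈ -0.25000
K(l) = -l²/4 (K(l) = (l*(-¼))*l = (-l/4)*l = -l²/4)
H(R, d) = -8 + d
H(3, -3)*K(-1) = (-8 - 3)*(-¼*(-1)²) = -(-11)/4 = -11*(-¼) = 11/4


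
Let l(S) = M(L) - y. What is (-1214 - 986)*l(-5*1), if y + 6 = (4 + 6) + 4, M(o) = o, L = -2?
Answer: 22000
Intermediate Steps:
y = 8 (y = -6 + ((4 + 6) + 4) = -6 + (10 + 4) = -6 + 14 = 8)
l(S) = -10 (l(S) = -2 - 1*8 = -2 - 8 = -10)
(-1214 - 986)*l(-5*1) = (-1214 - 986)*(-10) = -2200*(-10) = 22000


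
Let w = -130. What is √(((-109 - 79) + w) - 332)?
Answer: 5*I*√26 ≈ 25.495*I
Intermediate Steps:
√(((-109 - 79) + w) - 332) = √(((-109 - 79) - 130) - 332) = √((-188 - 130) - 332) = √(-318 - 332) = √(-650) = 5*I*√26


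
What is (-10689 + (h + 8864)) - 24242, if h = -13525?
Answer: -39592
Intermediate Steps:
(-10689 + (h + 8864)) - 24242 = (-10689 + (-13525 + 8864)) - 24242 = (-10689 - 4661) - 24242 = -15350 - 24242 = -39592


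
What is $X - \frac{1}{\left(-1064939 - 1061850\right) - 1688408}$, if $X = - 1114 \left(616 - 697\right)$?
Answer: $\frac{344260486099}{3815197} \approx 90234.0$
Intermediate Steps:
$X = 90234$ ($X = \left(-1114\right) \left(-81\right) = 90234$)
$X - \frac{1}{\left(-1064939 - 1061850\right) - 1688408} = 90234 - \frac{1}{\left(-1064939 - 1061850\right) - 1688408} = 90234 - \frac{1}{-2126789 - 1688408} = 90234 - \frac{1}{-3815197} = 90234 - - \frac{1}{3815197} = 90234 + \frac{1}{3815197} = \frac{344260486099}{3815197}$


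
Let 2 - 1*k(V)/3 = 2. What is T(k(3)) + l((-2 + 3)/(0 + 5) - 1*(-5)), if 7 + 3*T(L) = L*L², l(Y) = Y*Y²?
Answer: 51853/375 ≈ 138.27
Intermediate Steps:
k(V) = 0 (k(V) = 6 - 3*2 = 6 - 6 = 0)
l(Y) = Y³
T(L) = -7/3 + L³/3 (T(L) = -7/3 + (L*L²)/3 = -7/3 + L³/3)
T(k(3)) + l((-2 + 3)/(0 + 5) - 1*(-5)) = (-7/3 + (⅓)*0³) + ((-2 + 3)/(0 + 5) - 1*(-5))³ = (-7/3 + (⅓)*0) + (1/5 + 5)³ = (-7/3 + 0) + (1*(⅕) + 5)³ = -7/3 + (⅕ + 5)³ = -7/3 + (26/5)³ = -7/3 + 17576/125 = 51853/375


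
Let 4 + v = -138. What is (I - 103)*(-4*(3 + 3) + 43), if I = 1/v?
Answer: -277913/142 ≈ -1957.1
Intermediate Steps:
v = -142 (v = -4 - 138 = -142)
I = -1/142 (I = 1/(-142) = -1/142 ≈ -0.0070423)
(I - 103)*(-4*(3 + 3) + 43) = (-1/142 - 103)*(-4*(3 + 3) + 43) = -14627*(-4*6 + 43)/142 = -14627*(-24 + 43)/142 = -14627/142*19 = -277913/142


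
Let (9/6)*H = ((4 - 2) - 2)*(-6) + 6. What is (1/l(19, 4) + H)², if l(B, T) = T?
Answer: 289/16 ≈ 18.063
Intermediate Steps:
H = 4 (H = 2*(((4 - 2) - 2)*(-6) + 6)/3 = 2*((2 - 2)*(-6) + 6)/3 = 2*(0*(-6) + 6)/3 = 2*(0 + 6)/3 = (⅔)*6 = 4)
(1/l(19, 4) + H)² = (1/4 + 4)² = (¼ + 4)² = (17/4)² = 289/16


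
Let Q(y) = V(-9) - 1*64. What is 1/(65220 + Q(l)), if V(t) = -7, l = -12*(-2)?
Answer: 1/65149 ≈ 1.5349e-5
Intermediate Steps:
l = 24
Q(y) = -71 (Q(y) = -7 - 1*64 = -7 - 64 = -71)
1/(65220 + Q(l)) = 1/(65220 - 71) = 1/65149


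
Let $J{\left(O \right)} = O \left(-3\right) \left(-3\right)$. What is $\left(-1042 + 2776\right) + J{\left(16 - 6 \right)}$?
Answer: $1824$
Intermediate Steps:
$J{\left(O \right)} = 9 O$ ($J{\left(O \right)} = - 3 O \left(-3\right) = 9 O$)
$\left(-1042 + 2776\right) + J{\left(16 - 6 \right)} = \left(-1042 + 2776\right) + 9 \left(16 - 6\right) = 1734 + 9 \cdot 10 = 1734 + 90 = 1824$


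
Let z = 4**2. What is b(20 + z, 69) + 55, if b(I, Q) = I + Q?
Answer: 160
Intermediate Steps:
z = 16
b(20 + z, 69) + 55 = ((20 + 16) + 69) + 55 = (36 + 69) + 55 = 105 + 55 = 160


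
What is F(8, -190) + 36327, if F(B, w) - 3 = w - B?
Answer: 36132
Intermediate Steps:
F(B, w) = 3 + w - B (F(B, w) = 3 + (w - B) = 3 + w - B)
F(8, -190) + 36327 = (3 - 190 - 1*8) + 36327 = (3 - 190 - 8) + 36327 = -195 + 36327 = 36132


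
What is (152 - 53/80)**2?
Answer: 146579449/6400 ≈ 22903.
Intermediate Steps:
(152 - 53/80)**2 = (12107/80)**2 = 146579449/6400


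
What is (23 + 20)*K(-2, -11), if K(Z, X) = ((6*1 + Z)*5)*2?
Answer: 1720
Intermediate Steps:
K(Z, X) = 60 + 10*Z (K(Z, X) = ((6 + Z)*5)*2 = (30 + 5*Z)*2 = 60 + 10*Z)
(23 + 20)*K(-2, -11) = (23 + 20)*(60 + 10*(-2)) = 43*(60 - 20) = 43*40 = 1720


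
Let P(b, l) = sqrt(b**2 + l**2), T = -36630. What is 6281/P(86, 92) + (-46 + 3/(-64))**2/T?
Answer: -8684809/150036480 + 6281*sqrt(3965)/7930 ≈ 49.816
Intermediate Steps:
6281/P(86, 92) + (-46 + 3/(-64))**2/T = 6281/(sqrt(86**2 + 92**2)) + (-46 + 3/(-64))**2/(-36630) = 6281/(sqrt(7396 + 8464)) + (-46 + 3*(-1/64))**2*(-1/36630) = 6281/(sqrt(15860)) + (-46 - 3/64)**2*(-1/36630) = 6281/((2*sqrt(3965))) + (-2947/64)**2*(-1/36630) = 6281*(sqrt(3965)/7930) + (8684809/4096)*(-1/36630) = 6281*sqrt(3965)/7930 - 8684809/150036480 = -8684809/150036480 + 6281*sqrt(3965)/7930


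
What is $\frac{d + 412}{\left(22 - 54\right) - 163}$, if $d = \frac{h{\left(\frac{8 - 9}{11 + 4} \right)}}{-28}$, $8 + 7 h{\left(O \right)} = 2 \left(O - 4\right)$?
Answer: $- \frac{46597}{22050} \approx -2.1132$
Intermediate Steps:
$h{\left(O \right)} = - \frac{16}{7} + \frac{2 O}{7}$ ($h{\left(O \right)} = - \frac{8}{7} + \frac{2 \left(O - 4\right)}{7} = - \frac{8}{7} + \frac{2 \left(-4 + O\right)}{7} = - \frac{8}{7} + \frac{-8 + 2 O}{7} = - \frac{8}{7} + \left(- \frac{8}{7} + \frac{2 O}{7}\right) = - \frac{16}{7} + \frac{2 O}{7}$)
$d = \frac{121}{1470}$ ($d = \frac{- \frac{16}{7} + \frac{2 \frac{8 - 9}{11 + 4}}{7}}{-28} = \left(- \frac{16}{7} + \frac{2 \left(- \frac{1}{15}\right)}{7}\right) \left(- \frac{1}{28}\right) = \left(- \frac{16}{7} + \frac{2 \left(\left(-1\right) \frac{1}{15}\right)}{7}\right) \left(- \frac{1}{28}\right) = \left(- \frac{16}{7} + \frac{2}{7} \left(- \frac{1}{15}\right)\right) \left(- \frac{1}{28}\right) = \left(- \frac{16}{7} - \frac{2}{105}\right) \left(- \frac{1}{28}\right) = \left(- \frac{242}{105}\right) \left(- \frac{1}{28}\right) = \frac{121}{1470} \approx 0.082313$)
$\frac{d + 412}{\left(22 - 54\right) - 163} = \frac{\frac{121}{1470} + 412}{\left(22 - 54\right) - 163} = \frac{605761}{1470 \left(-32 - 163\right)} = \frac{605761}{1470 \left(-195\right)} = \frac{605761}{1470} \left(- \frac{1}{195}\right) = - \frac{46597}{22050}$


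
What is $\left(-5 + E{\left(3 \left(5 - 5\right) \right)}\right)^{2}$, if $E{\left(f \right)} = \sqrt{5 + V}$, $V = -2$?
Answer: $\left(5 - \sqrt{3}\right)^{2} \approx 10.679$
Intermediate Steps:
$E{\left(f \right)} = \sqrt{3}$ ($E{\left(f \right)} = \sqrt{5 - 2} = \sqrt{3}$)
$\left(-5 + E{\left(3 \left(5 - 5\right) \right)}\right)^{2} = \left(-5 + \sqrt{3}\right)^{2}$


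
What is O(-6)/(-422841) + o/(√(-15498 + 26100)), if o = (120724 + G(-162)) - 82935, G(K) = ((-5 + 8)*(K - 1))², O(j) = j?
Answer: 2/140947 + 138455*√1178/1767 ≈ 2689.3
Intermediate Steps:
G(K) = (-3 + 3*K)² (G(K) = (3*(-1 + K))² = (-3 + 3*K)²)
o = 276910 (o = (120724 + 9*(-1 - 162)²) - 82935 = (120724 + 9*(-163)²) - 82935 = (120724 + 9*26569) - 82935 = (120724 + 239121) - 82935 = 359845 - 82935 = 276910)
O(-6)/(-422841) + o/(√(-15498 + 26100)) = -6/(-422841) + 276910/(√(-15498 + 26100)) = -6*(-1/422841) + 276910/(√10602) = 2/140947 + 276910/((3*√1178)) = 2/140947 + 276910*(√1178/3534) = 2/140947 + 138455*√1178/1767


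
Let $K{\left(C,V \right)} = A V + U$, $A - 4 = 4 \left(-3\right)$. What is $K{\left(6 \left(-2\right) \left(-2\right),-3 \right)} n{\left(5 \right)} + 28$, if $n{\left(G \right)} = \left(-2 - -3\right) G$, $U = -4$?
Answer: $128$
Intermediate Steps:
$A = -8$ ($A = 4 + 4 \left(-3\right) = 4 - 12 = -8$)
$K{\left(C,V \right)} = -4 - 8 V$ ($K{\left(C,V \right)} = - 8 V - 4 = -4 - 8 V$)
$n{\left(G \right)} = G$ ($n{\left(G \right)} = \left(-2 + 3\right) G = 1 G = G$)
$K{\left(6 \left(-2\right) \left(-2\right),-3 \right)} n{\left(5 \right)} + 28 = \left(-4 - -24\right) 5 + 28 = \left(-4 + 24\right) 5 + 28 = 20 \cdot 5 + 28 = 100 + 28 = 128$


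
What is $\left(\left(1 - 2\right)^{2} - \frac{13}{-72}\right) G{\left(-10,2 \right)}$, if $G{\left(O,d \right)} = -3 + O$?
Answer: $- \frac{1105}{72} \approx -15.347$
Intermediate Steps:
$\left(\left(1 - 2\right)^{2} - \frac{13}{-72}\right) G{\left(-10,2 \right)} = \left(\left(1 - 2\right)^{2} - \frac{13}{-72}\right) \left(-3 - 10\right) = \left(\left(-1\right)^{2} - - \frac{13}{72}\right) \left(-13\right) = \left(1 + \frac{13}{72}\right) \left(-13\right) = \frac{85}{72} \left(-13\right) = - \frac{1105}{72}$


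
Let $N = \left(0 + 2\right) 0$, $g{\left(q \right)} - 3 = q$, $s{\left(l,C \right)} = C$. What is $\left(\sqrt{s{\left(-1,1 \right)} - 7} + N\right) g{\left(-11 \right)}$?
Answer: $- 8 i \sqrt{6} \approx - 19.596 i$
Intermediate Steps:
$g{\left(q \right)} = 3 + q$
$N = 0$ ($N = 2 \cdot 0 = 0$)
$\left(\sqrt{s{\left(-1,1 \right)} - 7} + N\right) g{\left(-11 \right)} = \left(\sqrt{1 - 7} + 0\right) \left(3 - 11\right) = \left(\sqrt{-6} + 0\right) \left(-8\right) = \left(i \sqrt{6} + 0\right) \left(-8\right) = i \sqrt{6} \left(-8\right) = - 8 i \sqrt{6}$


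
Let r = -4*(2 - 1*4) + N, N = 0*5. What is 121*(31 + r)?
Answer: 4719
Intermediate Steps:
N = 0
r = 8 (r = -4*(2 - 1*4) + 0 = -4*(2 - 4) + 0 = -4*(-2) + 0 = 8 + 0 = 8)
121*(31 + r) = 121*(31 + 8) = 121*39 = 4719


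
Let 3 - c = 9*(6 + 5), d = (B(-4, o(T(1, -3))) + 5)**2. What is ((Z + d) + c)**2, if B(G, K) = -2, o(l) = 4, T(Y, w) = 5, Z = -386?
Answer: 223729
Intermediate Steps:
d = 9 (d = (-2 + 5)**2 = 3**2 = 9)
c = -96 (c = 3 - 9*(6 + 5) = 3 - 9*11 = 3 - 1*99 = 3 - 99 = -96)
((Z + d) + c)**2 = ((-386 + 9) - 96)**2 = (-377 - 96)**2 = (-473)**2 = 223729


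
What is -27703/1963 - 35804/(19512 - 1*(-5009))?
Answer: -57660655/3702671 ≈ -15.573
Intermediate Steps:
-27703/1963 - 35804/(19512 - 1*(-5009)) = -27703*1/1963 - 35804/(19512 + 5009) = -2131/151 - 35804/24521 = -57660655/3702671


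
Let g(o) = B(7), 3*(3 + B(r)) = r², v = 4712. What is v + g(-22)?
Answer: 14176/3 ≈ 4725.3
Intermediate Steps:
B(r) = -3 + r²/3
g(o) = 40/3 (g(o) = -3 + (⅓)*7² = -3 + (⅓)*49 = -3 + 49/3 = 40/3)
v + g(-22) = 4712 + 40/3 = 14176/3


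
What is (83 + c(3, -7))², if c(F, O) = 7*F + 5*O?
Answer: 4761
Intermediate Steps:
c(F, O) = 5*O + 7*F
(83 + c(3, -7))² = (83 + (5*(-7) + 7*3))² = (83 + (-35 + 21))² = (83 - 14)² = 69² = 4761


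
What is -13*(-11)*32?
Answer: 4576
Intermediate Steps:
-13*(-11)*32 = 143*32 = 4576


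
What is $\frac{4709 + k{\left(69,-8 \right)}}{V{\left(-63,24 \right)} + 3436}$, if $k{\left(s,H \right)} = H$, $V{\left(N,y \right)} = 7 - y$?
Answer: $\frac{4701}{3419} \approx 1.375$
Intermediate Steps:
$\frac{4709 + k{\left(69,-8 \right)}}{V{\left(-63,24 \right)} + 3436} = \frac{4709 - 8}{\left(7 - 24\right) + 3436} = \frac{4701}{\left(7 - 24\right) + 3436} = \frac{4701}{-17 + 3436} = \frac{4701}{3419}$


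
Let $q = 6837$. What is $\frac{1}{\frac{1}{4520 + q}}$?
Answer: $11357$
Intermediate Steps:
$\frac{1}{\frac{1}{4520 + q}} = \frac{1}{\frac{1}{4520 + 6837}} = \frac{1}{\frac{1}{11357}} = 11357$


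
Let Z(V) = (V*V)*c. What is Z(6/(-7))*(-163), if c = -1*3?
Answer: 17604/49 ≈ 359.27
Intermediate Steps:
c = -3
Z(V) = -3*V² (Z(V) = (V*V)*(-3) = V²*(-3) = -3*V²)
Z(6/(-7))*(-163) = -3*(6/(-7))²*(-163) = -3*(6*(-⅐))²*(-163) = -3*(-6/7)²*(-163) = -3*36/49*(-163) = -108/49*(-163) = 17604/49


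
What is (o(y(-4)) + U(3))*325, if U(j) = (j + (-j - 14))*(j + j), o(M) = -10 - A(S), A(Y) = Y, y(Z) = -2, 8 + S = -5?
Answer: -26325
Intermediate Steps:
S = -13 (S = -8 - 5 = -13)
o(M) = 3 (o(M) = -10 - 1*(-13) = -10 + 13 = 3)
U(j) = -28*j (U(j) = (j + (-14 - j))*(2*j) = -28*j)
(o(y(-4)) + U(3))*325 = (3 - 28*3)*325 = (3 - 84)*325 = -81*325 = -26325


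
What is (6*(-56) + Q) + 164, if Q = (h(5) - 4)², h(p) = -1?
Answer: -147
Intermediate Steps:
Q = 25 (Q = (-1 - 4)² = (-5)² = 25)
(6*(-56) + Q) + 164 = (6*(-56) + 25) + 164 = (-336 + 25) + 164 = -311 + 164 = -147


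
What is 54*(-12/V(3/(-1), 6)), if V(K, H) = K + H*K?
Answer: 216/7 ≈ 30.857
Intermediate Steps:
54*(-12/V(3/(-1), 6)) = 54*(-12*(-1/(3*(1 + 6)))) = 54*(-12/((3*(-1))*7)) = 54*(-12/((-3*7))) = 54*(-12/(-21)) = 54*(-12*(-1/21)) = 54*(4/7) = 216/7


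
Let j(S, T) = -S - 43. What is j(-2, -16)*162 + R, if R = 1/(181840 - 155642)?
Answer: -174007115/26198 ≈ -6642.0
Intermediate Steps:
R = 1/26198 ≈ 3.8171e-5
j(S, T) = -43 - S
j(-2, -16)*162 + R = (-43 - 1*(-2))*162 + 1/26198 = (-43 + 2)*162 + 1/26198 = -41*162 + 1/26198 = -6642 + 1/26198 = -174007115/26198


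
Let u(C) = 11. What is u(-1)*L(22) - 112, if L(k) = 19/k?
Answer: -205/2 ≈ -102.50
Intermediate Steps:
u(-1)*L(22) - 112 = 11*(19/22) - 112 = 19/2 - 112 = -205/2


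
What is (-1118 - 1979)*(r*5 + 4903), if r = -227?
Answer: -11669496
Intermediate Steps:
(-1118 - 1979)*(r*5 + 4903) = (-1118 - 1979)*(-227*5 + 4903) = -3097*(-1135 + 4903) = -3097*3768 = -11669496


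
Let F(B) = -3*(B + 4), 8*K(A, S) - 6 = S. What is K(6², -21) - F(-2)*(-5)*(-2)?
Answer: 465/8 ≈ 58.125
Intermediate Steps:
K(A, S) = ¾ + S/8
F(B) = -12 - 3*B (F(B) = -3*(4 + B) = -12 - 3*B)
K(6², -21) - F(-2)*(-5)*(-2) = (¾ + (⅛)*(-21)) - (-12 - 3*(-2))*(-5)*(-2) = (¾ - 21/8) - (-12 + 6)*(-5)*(-2) = -15/8 - (-6*(-5))*(-2) = -15/8 - 30*(-2) = -15/8 - 1*(-60) = -15/8 + 60 = 465/8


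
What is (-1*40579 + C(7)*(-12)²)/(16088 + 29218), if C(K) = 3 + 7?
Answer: -39139/45306 ≈ -0.86388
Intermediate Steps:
C(K) = 10
(-1*40579 + C(7)*(-12)²)/(16088 + 29218) = (-1*40579 + 10*(-12)²)/(16088 + 29218) = (-40579 + 10*144)/45306 = (-40579 + 1440)*(1/45306) = -39139*1/45306 = -39139/45306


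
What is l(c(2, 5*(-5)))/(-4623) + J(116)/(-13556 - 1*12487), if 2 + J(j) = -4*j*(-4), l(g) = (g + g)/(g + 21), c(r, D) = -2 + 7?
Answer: -37184587/521719419 ≈ -0.071273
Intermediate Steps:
c(r, D) = 5
l(g) = 2*g/(21 + g) (l(g) = (2*g)/(21 + g) = 2*g/(21 + g))
J(j) = -2 + 16*j (J(j) = -2 - 4*j*(-4) = -2 + 16*j)
l(c(2, 5*(-5)))/(-4623) + J(116)/(-13556 - 1*12487) = (2*5/(21 + 5))/(-4623) + (-2 + 16*116)/(-13556 - 1*12487) = (2*5/26)*(-1/4623) + (-2 + 1856)/(-13556 - 12487) = (2*5*(1/26))*(-1/4623) + 1854/(-26043) = (5/13)*(-1/4623) + 1854*(-1/26043) = -5/60099 - 618/8681 = -37184587/521719419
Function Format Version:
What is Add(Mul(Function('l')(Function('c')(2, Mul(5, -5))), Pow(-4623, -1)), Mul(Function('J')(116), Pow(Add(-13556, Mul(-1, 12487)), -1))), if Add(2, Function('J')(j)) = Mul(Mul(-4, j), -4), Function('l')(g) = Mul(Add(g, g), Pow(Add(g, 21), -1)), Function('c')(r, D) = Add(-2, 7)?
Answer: Rational(-37184587, 521719419) ≈ -0.071273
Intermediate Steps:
Function('c')(r, D) = 5
Function('l')(g) = Mul(2, g, Pow(Add(21, g), -1)) (Function('l')(g) = Mul(Mul(2, g), Pow(Add(21, g), -1)) = Mul(2, g, Pow(Add(21, g), -1)))
Function('J')(j) = Add(-2, Mul(16, j)) (Function('J')(j) = Add(-2, Mul(Mul(-4, j), -4)) = Add(-2, Mul(16, j)))
Add(Mul(Function('l')(Function('c')(2, Mul(5, -5))), Pow(-4623, -1)), Mul(Function('J')(116), Pow(Add(-13556, Mul(-1, 12487)), -1))) = Add(Mul(Mul(2, 5, Pow(Add(21, 5), -1)), Pow(-4623, -1)), Mul(Add(-2, Mul(16, 116)), Pow(Add(-13556, Mul(-1, 12487)), -1))) = Add(Mul(Mul(2, 5, Pow(26, -1)), Rational(-1, 4623)), Mul(Add(-2, 1856), Pow(Add(-13556, -12487), -1))) = Add(Mul(Mul(2, 5, Rational(1, 26)), Rational(-1, 4623)), Mul(1854, Pow(-26043, -1))) = Add(Mul(Rational(5, 13), Rational(-1, 4623)), Mul(1854, Rational(-1, 26043))) = Add(Rational(-5, 60099), Rational(-618, 8681)) = Rational(-37184587, 521719419)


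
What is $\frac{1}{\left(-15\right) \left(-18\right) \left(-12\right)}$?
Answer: $- \frac{1}{3240} \approx -0.00030864$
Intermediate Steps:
$\frac{1}{\left(-15\right) \left(-18\right) \left(-12\right)} = \frac{1}{270 \left(-12\right)} = \frac{1}{-3240} = - \frac{1}{3240}$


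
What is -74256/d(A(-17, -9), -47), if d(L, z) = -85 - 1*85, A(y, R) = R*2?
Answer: 2184/5 ≈ 436.80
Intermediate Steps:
A(y, R) = 2*R
d(L, z) = -170 (d(L, z) = -85 - 85 = -170)
-74256/d(A(-17, -9), -47) = -74256/(-170) = -74256*(-1/170) = 2184/5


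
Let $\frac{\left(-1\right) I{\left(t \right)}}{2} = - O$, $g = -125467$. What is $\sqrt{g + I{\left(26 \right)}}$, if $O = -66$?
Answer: $i \sqrt{125599} \approx 354.4 i$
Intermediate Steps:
$I{\left(t \right)} = -132$ ($I{\left(t \right)} = - 2 \left(\left(-1\right) \left(-66\right)\right) = \left(-2\right) 66 = -132$)
$\sqrt{g + I{\left(26 \right)}} = \sqrt{-125467 - 132} = \sqrt{-125599} = i \sqrt{125599}$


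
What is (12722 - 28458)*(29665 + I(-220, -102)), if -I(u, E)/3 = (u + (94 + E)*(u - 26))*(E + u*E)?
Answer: 1842855658952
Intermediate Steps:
I(u, E) = -3*(E + E*u)*(u + (-26 + u)*(94 + E)) (I(u, E) = -3*(u + (94 + E)*(u - 26))*(E + u*E) = -3*(u + (94 + E)*(-26 + u))*(E + E*u) = -3*(u + (-26 + u)*(94 + E))*(E + E*u) = -3*(E + E*u)*(u + (-26 + u)*(94 + E)))
(12722 - 28458)*(29665 + I(-220, -102)) = (12722 - 28458)*(29665 + 3*(-102)*(2444 - 95*(-220)**2 + 26*(-102) + 2349*(-220) - 1*(-102)*(-220)**2 + 25*(-102)*(-220))) = -15736*(29665 + 3*(-102)*(2444 - 95*48400 - 2652 - 516780 - 1*(-102)*48400 + 561000)) = -15736*(29665 + 3*(-102)*(2444 - 4598000 - 2652 - 516780 + 4936800 + 561000)) = -15736*(29665 + 3*(-102)*382812) = -15736*(29665 - 117140472) = -15736*(-117110807) = 1842855658952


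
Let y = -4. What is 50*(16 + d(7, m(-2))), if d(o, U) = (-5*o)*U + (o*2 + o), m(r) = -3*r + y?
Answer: -1650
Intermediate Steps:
m(r) = -4 - 3*r (m(r) = -3*r - 4 = -4 - 3*r)
d(o, U) = 3*o - 5*U*o (d(o, U) = -5*U*o + (2*o + o) = -5*U*o + 3*o = 3*o - 5*U*o)
50*(16 + d(7, m(-2))) = 50*(16 + 7*(3 - 5*(-4 - 3*(-2)))) = 50*(16 + 7*(3 - 5*(-4 + 6))) = 50*(16 + 7*(3 - 5*2)) = 50*(16 + 7*(3 - 10)) = 50*(16 + 7*(-7)) = 50*(16 - 49) = 50*(-33) = -1650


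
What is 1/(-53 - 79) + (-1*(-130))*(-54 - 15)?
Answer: -1184041/132 ≈ -8970.0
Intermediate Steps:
1/(-53 - 79) + (-1*(-130))*(-54 - 15) = 1/(-132) + 130*(-69) = -1/132 - 8970 = -1184041/132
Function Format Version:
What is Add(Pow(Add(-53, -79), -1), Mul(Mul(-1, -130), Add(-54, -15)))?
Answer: Rational(-1184041, 132) ≈ -8970.0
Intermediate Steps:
Add(Pow(Add(-53, -79), -1), Mul(Mul(-1, -130), Add(-54, -15))) = Add(Pow(-132, -1), Mul(130, -69)) = Add(Rational(-1, 132), -8970) = Rational(-1184041, 132)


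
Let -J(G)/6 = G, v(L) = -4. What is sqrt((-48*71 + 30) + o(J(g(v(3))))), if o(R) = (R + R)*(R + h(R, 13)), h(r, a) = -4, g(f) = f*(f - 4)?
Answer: sqrt(71886) ≈ 268.12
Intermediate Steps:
g(f) = f*(-4 + f)
J(G) = -6*G
o(R) = 2*R*(-4 + R) (o(R) = (R + R)*(R - 4) = (2*R)*(-4 + R) = 2*R*(-4 + R))
sqrt((-48*71 + 30) + o(J(g(v(3))))) = sqrt((-48*71 + 30) + 2*(-(-24)*(-4 - 4))*(-4 - (-24)*(-4 - 4))) = sqrt((-3408 + 30) + 2*(-(-24)*(-8))*(-4 - (-24)*(-8))) = sqrt(-3378 + 2*(-6*32)*(-4 - 6*32)) = sqrt(-3378 + 2*(-192)*(-4 - 192)) = sqrt(-3378 + 2*(-192)*(-196)) = sqrt(-3378 + 75264) = sqrt(71886)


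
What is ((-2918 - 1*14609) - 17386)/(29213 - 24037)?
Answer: -34913/5176 ≈ -6.7452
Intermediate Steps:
((-2918 - 1*14609) - 17386)/(29213 - 24037) = ((-2918 - 14609) - 17386)/5176 = (-17527 - 17386)*(1/5176) = -34913*1/5176 = -34913/5176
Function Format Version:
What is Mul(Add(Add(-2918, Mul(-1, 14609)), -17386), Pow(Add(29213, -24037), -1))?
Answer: Rational(-34913, 5176) ≈ -6.7452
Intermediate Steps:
Mul(Add(Add(-2918, Mul(-1, 14609)), -17386), Pow(Add(29213, -24037), -1)) = Mul(Add(Add(-2918, -14609), -17386), Pow(5176, -1)) = Mul(Add(-17527, -17386), Rational(1, 5176)) = Mul(-34913, Rational(1, 5176)) = Rational(-34913, 5176)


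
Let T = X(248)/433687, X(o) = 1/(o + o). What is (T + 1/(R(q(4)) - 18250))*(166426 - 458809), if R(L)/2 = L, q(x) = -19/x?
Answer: 352318226715/22004359984 ≈ 16.011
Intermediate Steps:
X(o) = 1/(2*o)
R(L) = 2*L
T = 1/215108752 (T = ((1/2)/248)/433687 = ((1/2)*(1/248))*(1/433687) = (1/496)*(1/433687) = 1/215108752 ≈ 4.6488e-9)
(T + 1/(R(q(4)) - 18250))*(166426 - 458809) = (1/215108752 + 1/(2*(-19/4) - 18250))*(166426 - 458809) = (1/215108752 + 1/(2*(-19*1/4) - 18250))*(-292383) = (1/215108752 + 1/(2*(-19/4) - 18250))*(-292383) = (1/215108752 + 1/(-19/2 - 18250))*(-292383) = (1/215108752 + 1/(-36519/2))*(-292383) = (1/215108752 - 2/36519)*(-292383) = -430180985/7855556514288*(-292383) = 352318226715/22004359984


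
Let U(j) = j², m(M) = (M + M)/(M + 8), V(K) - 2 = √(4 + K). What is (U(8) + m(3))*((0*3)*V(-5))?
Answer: 0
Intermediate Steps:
V(K) = 2 + √(4 + K)
m(M) = 2*M/(8 + M) (m(M) = (2*M)/(8 + M) = 2*M/(8 + M))
(U(8) + m(3))*((0*3)*V(-5)) = (8² + 2*3/(8 + 3))*((0*3)*(2 + √(4 - 5))) = (64 + 2*3/11)*(0*(2 + √(-1))) = (64 + 2*3*(1/11))*(0*(2 + I)) = (64 + 6/11)*0 = (710/11)*0 = 0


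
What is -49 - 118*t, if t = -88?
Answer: 10335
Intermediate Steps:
-49 - 118*t = -49 - 118*(-88) = -49 + 10384 = 10335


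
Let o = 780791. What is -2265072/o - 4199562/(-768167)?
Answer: 1539026650518/599777880097 ≈ 2.5660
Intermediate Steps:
-2265072/o - 4199562/(-768167) = -2265072/780791 - 4199562/(-768167) = -2265072*1/780791 - 4199562*(-1/768167) = -2265072/780791 + 4199562/768167 = 1539026650518/599777880097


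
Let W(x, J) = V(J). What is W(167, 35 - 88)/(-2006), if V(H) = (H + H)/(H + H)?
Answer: -1/2006 ≈ -0.00049850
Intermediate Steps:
V(H) = 1 (V(H) = (2*H)/((2*H)) = (2*H)*(1/(2*H)) = 1)
W(x, J) = 1
W(167, 35 - 88)/(-2006) = 1/(-2006) = 1*(-1/2006) = -1/2006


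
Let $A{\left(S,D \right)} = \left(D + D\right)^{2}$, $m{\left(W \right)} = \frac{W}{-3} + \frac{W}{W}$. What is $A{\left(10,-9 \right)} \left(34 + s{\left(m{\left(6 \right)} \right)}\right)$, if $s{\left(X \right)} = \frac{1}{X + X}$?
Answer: $10854$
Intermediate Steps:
$m{\left(W \right)} = 1 - \frac{W}{3}$ ($m{\left(W \right)} = W \left(- \frac{1}{3}\right) + 1 = - \frac{W}{3} + 1 = 1 - \frac{W}{3}$)
$s{\left(X \right)} = \frac{1}{2 X}$
$A{\left(S,D \right)} = 4 D^{2}$ ($A{\left(S,D \right)} = \left(2 D\right)^{2} = 4 D^{2}$)
$A{\left(10,-9 \right)} \left(34 + s{\left(m{\left(6 \right)} \right)}\right) = 4 \left(-9\right)^{2} \left(34 + \frac{1}{2 \left(1 - 2\right)}\right) = 4 \cdot 81 \left(34 + \frac{1}{2 \left(1 - 2\right)}\right) = 324 \left(34 + \frac{1}{2 \left(-1\right)}\right) = 324 \left(34 + \frac{1}{2} \left(-1\right)\right) = 324 \left(34 - \frac{1}{2}\right) = 324 \cdot \frac{67}{2} = 10854$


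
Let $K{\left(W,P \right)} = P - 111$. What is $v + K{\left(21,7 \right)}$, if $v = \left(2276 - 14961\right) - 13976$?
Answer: $-26765$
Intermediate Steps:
$K{\left(W,P \right)} = -111 + P$
$v = -26661$ ($v = -12685 - 13976 = -26661$)
$v + K{\left(21,7 \right)} = -26661 + \left(-111 + 7\right) = -26661 - 104 = -26765$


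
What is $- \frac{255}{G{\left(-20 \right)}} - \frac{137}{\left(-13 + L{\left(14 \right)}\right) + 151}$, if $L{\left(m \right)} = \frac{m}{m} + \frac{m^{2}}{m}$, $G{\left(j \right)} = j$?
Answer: $\frac{7255}{612} \approx 11.855$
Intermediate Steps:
$L{\left(m \right)} = 1 + m$
$- \frac{255}{G{\left(-20 \right)}} - \frac{137}{\left(-13 + L{\left(14 \right)}\right) + 151} = - \frac{255}{-20} - \frac{137}{\left(-13 + \left(1 + 14\right)\right) + 151} = \left(-255\right) \left(- \frac{1}{20}\right) - \frac{137}{\left(-13 + 15\right) + 151} = \frac{51}{4} - \frac{137}{2 + 151} = \frac{51}{4} - \frac{137}{153} = \frac{7255}{612}$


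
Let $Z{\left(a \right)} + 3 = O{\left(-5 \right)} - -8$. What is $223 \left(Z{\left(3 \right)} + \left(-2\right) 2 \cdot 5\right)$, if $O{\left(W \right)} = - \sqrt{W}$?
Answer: $-3345 - 223 i \sqrt{5} \approx -3345.0 - 498.64 i$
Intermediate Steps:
$Z{\left(a \right)} = 5 - i \sqrt{5}$ ($Z{\left(a \right)} = -3 - \left(-8 + \sqrt{-5}\right) = -3 + \left(- i \sqrt{5} + 8\right) = -3 + \left(8 - i \sqrt{5}\right) = 5 - i \sqrt{5}$)
$223 \left(Z{\left(3 \right)} + \left(-2\right) 2 \cdot 5\right) = 223 \left(\left(5 - i \sqrt{5}\right) + \left(-2\right) 2 \cdot 5\right) = 223 \left(\left(5 - i \sqrt{5}\right) - 20\right) = 223 \left(-15 - i \sqrt{5}\right) = -3345 - 223 i \sqrt{5}$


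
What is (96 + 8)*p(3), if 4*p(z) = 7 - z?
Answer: 104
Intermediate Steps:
p(z) = 7/4 - z/4 (p(z) = (7 - z)/4 = 7/4 - z/4)
(96 + 8)*p(3) = (96 + 8)*(7/4 - 1/4*3) = 104*(7/4 - 3/4) = 104*1 = 104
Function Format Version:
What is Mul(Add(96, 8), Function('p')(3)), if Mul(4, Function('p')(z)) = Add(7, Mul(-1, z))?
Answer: 104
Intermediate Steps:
Function('p')(z) = Add(Rational(7, 4), Mul(Rational(-1, 4), z)) (Function('p')(z) = Mul(Rational(1, 4), Add(7, Mul(-1, z))) = Add(Rational(7, 4), Mul(Rational(-1, 4), z)))
Mul(Add(96, 8), Function('p')(3)) = Mul(Add(96, 8), Add(Rational(7, 4), Mul(Rational(-1, 4), 3))) = Mul(104, Add(Rational(7, 4), Rational(-3, 4))) = Mul(104, 1) = 104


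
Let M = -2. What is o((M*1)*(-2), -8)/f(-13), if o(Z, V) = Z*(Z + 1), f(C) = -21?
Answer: -20/21 ≈ -0.95238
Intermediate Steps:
o(Z, V) = Z*(1 + Z)
o((M*1)*(-2), -8)/f(-13) = ((-2*1*(-2))*(1 - 2*1*(-2)))/(-21) = ((-2*(-2))*(1 - 2*(-2)))*(-1/21) = (4*(1 + 4))*(-1/21) = (4*5)*(-1/21) = 20*(-1/21) = -20/21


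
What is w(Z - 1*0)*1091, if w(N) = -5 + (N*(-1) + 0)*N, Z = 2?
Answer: -9819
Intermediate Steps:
w(N) = -5 - N² (w(N) = -5 + (-N + 0)*N = -5 + (-N)*N = -5 - N²)
w(Z - 1*0)*1091 = (-5 - (2 - 1*0)²)*1091 = (-5 - (2 + 0)²)*1091 = (-5 - 1*2²)*1091 = (-5 - 1*4)*1091 = (-5 - 4)*1091 = -9*1091 = -9819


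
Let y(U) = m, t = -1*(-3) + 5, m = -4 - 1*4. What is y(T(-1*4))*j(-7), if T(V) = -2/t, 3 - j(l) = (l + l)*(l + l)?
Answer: 1544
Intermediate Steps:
m = -8 (m = -4 - 4 = -8)
j(l) = 3 - 4*l² (j(l) = 3 - (l + l)*(l + l) = 3 - 2*l*2*l = 3 - 4*l²)
t = 8 (t = 3 + 5 = 8)
T(V) = -¼ (T(V) = -2/8 = -2*⅛ = -¼)
y(U) = -8
y(T(-1*4))*j(-7) = -8*(3 - 4*(-7)²) = -8*(3 - 4*49) = -8*(3 - 196) = -8*(-193) = 1544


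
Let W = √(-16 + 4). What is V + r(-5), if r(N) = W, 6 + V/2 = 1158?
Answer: 2304 + 2*I*√3 ≈ 2304.0 + 3.4641*I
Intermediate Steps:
V = 2304 (V = -12 + 2*1158 = -12 + 2316 = 2304)
W = 2*I*√3 (W = √(-12) = 2*I*√3 ≈ 3.4641*I)
r(N) = 2*I*√3
V + r(-5) = 2304 + 2*I*√3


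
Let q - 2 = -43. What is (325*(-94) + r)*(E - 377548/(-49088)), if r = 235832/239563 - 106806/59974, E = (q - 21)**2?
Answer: -253021983506085192525/2150226711152 ≈ -1.1767e+8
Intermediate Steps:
q = -41 (q = 2 - 43 = -41)
E = 3844 (E = (-41 - 21)**2 = (-62)**2 = 3844)
r = -139548505/175214041 (r = 235832*(1/239563) - 106806*1/59974 = 5752/5843 - 53403/29987 = -139548505/175214041 ≈ -0.79645)
(325*(-94) + r)*(E - 377548/(-49088)) = (325*(-94) - 139548505/175214041)*(3844 - 377548/(-49088)) = (-30550 - 139548505/175214041)*(3844 - 377548*(-1/49088)) = -5352928501055*(3844 + 94387/12272)/175214041 = -5352928501055/175214041*47267955/12272 = -253021983506085192525/2150226711152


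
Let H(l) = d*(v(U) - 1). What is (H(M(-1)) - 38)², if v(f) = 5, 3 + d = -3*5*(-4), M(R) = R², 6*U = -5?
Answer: 36100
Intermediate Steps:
U = -⅚ (U = (⅙)*(-5) = -⅚ ≈ -0.83333)
d = 57 (d = -3 - 3*5*(-4) = -3 - 15*(-4) = -3 + 60 = 57)
H(l) = 228 (H(l) = 57*(5 - 1) = 57*4 = 228)
(H(M(-1)) - 38)² = (228 - 38)² = 190² = 36100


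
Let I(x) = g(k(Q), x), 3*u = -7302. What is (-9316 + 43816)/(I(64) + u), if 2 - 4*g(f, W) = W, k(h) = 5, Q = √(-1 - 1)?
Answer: -1000/71 ≈ -14.085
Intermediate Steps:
u = -2434 (u = (⅓)*(-7302) = -2434)
Q = I*√2 (Q = √(-2) = I*√2 ≈ 1.4142*I)
g(f, W) = ½ - W/4
I(x) = ½ - x/4
(-9316 + 43816)/(I(64) + u) = (-9316 + 43816)/((½ - ¼*64) - 2434) = 34500/((½ - 16) - 2434) = 34500/(-31/2 - 2434) = 34500/(-4899/2) = 34500*(-2/4899) = -1000/71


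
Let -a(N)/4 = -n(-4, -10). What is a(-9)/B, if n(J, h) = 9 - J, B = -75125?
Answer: -52/75125 ≈ -0.00069218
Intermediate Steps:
a(N) = 52 (a(N) = -(-4)*(9 - 1*(-4)) = -(-4)*(9 + 4) = -(-4)*13 = -4*(-13) = 52)
a(-9)/B = 52/(-75125) = 52*(-1/75125) = -52/75125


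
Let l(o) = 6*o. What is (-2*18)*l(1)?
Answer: -216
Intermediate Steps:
(-2*18)*l(1) = (-2*18)*(6*1) = -36*6 = -216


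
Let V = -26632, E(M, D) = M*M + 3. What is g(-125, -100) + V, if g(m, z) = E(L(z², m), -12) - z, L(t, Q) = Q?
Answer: -10904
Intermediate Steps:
E(M, D) = 3 + M² (E(M, D) = M² + 3 = 3 + M²)
g(m, z) = 3 + m² - z (g(m, z) = (3 + m²) - z = 3 + m² - z)
g(-125, -100) + V = (3 + (-125)² - 1*(-100)) - 26632 = (3 + 15625 + 100) - 26632 = 15728 - 26632 = -10904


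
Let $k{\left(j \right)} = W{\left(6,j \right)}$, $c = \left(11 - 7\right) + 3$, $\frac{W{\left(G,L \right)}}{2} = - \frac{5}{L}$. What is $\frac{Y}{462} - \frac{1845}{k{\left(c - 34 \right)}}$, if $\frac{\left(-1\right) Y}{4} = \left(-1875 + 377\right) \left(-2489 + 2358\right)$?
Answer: $- \frac{440915}{66} \approx -6680.5$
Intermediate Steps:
$Y = -784952$ ($Y = - 4 \left(-1875 + 377\right) \left(-2489 + 2358\right) = - 4 \left(\left(-1498\right) \left(-131\right)\right) = \left(-4\right) 196238 = -784952$)
$W{\left(G,L \right)} = - \frac{10}{L}$ ($W{\left(G,L \right)} = 2 \left(- \frac{5}{L}\right) = - \frac{10}{L}$)
$c = 7$ ($c = 4 + 3 = 7$)
$k{\left(j \right)} = - \frac{10}{j}$
$\frac{Y}{462} - \frac{1845}{k{\left(c - 34 \right)}} = - \frac{784952}{462} - \frac{1845}{\left(-10\right) \frac{1}{7 - 34}} = \left(-784952\right) \frac{1}{462} - \frac{1845}{\left(-10\right) \frac{1}{7 - 34}} = - \frac{56068}{33} - \frac{1845}{\left(-10\right) \frac{1}{-27}} = - \frac{56068}{33} - \frac{1845}{\left(-10\right) \left(- \frac{1}{27}\right)} = - \frac{56068}{33} - \frac{1845}{\frac{10}{27}} = - \frac{56068}{33} - \frac{9963}{2} = - \frac{440915}{66}$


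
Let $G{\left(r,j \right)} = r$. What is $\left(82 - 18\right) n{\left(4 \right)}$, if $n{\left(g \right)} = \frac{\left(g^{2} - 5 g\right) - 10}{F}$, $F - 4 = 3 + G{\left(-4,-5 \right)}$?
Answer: $- \frac{896}{3} \approx -298.67$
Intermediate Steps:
$F = 3$ ($F = 4 + \left(3 - 4\right) = 4 - 1 = 3$)
$n{\left(g \right)} = - \frac{10}{3} - \frac{5 g}{3} + \frac{g^{2}}{3}$ ($n{\left(g \right)} = \frac{\left(g^{2} - 5 g\right) - 10}{3} = \left(-10 + g^{2} - 5 g\right) \frac{1}{3} = - \frac{10}{3} - \frac{5 g}{3} + \frac{g^{2}}{3}$)
$\left(82 - 18\right) n{\left(4 \right)} = \left(82 - 18\right) \left(- \frac{10}{3} - \frac{20}{3} + \frac{4^{2}}{3}\right) = 64 \left(- \frac{10}{3} - \frac{20}{3} + \frac{1}{3} \cdot 16\right) = 64 \left(- \frac{10}{3} - \frac{20}{3} + \frac{16}{3}\right) = 64 \left(- \frac{14}{3}\right) = - \frac{896}{3}$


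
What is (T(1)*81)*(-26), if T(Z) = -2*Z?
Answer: 4212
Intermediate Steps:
(T(1)*81)*(-26) = (-2*1*81)*(-26) = -2*81*(-26) = -162*(-26) = 4212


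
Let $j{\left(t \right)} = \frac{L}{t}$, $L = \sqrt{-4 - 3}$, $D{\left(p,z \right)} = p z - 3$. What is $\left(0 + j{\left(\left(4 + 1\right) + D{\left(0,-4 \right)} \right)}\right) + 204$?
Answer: $204 + \frac{i \sqrt{7}}{2} \approx 204.0 + 1.3229 i$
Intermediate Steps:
$D{\left(p,z \right)} = -3 + p z$
$L = i \sqrt{7}$ ($L = \sqrt{-7} = i \sqrt{7} \approx 2.6458 i$)
$j{\left(t \right)} = \frac{i \sqrt{7}}{t}$
$\left(0 + j{\left(\left(4 + 1\right) + D{\left(0,-4 \right)} \right)}\right) + 204 = \left(0 + \frac{i \sqrt{7}}{\left(4 + 1\right) + \left(-3 + 0 \left(-4\right)\right)}\right) + 204 = \left(0 + \frac{i \sqrt{7}}{5 + \left(-3 + 0\right)}\right) + 204 = \left(0 + \frac{i \sqrt{7}}{5 - 3}\right) + 204 = \left(0 + \frac{i \sqrt{7}}{2}\right) + 204 = \frac{i \sqrt{7}}{2} + 204 = 204 + \frac{i \sqrt{7}}{2}$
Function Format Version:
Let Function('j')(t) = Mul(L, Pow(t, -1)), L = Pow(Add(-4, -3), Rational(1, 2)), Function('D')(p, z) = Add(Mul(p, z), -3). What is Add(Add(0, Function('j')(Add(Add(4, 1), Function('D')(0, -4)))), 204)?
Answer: Add(204, Mul(Rational(1, 2), I, Pow(7, Rational(1, 2)))) ≈ Add(204.00, Mul(1.3229, I))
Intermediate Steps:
Function('D')(p, z) = Add(-3, Mul(p, z))
L = Mul(I, Pow(7, Rational(1, 2))) (L = Pow(-7, Rational(1, 2)) = Mul(I, Pow(7, Rational(1, 2))) ≈ Mul(2.6458, I))
Function('j')(t) = Mul(I, Pow(7, Rational(1, 2)), Pow(t, -1)) (Function('j')(t) = Mul(Mul(I, Pow(7, Rational(1, 2))), Pow(t, -1)) = Mul(I, Pow(7, Rational(1, 2)), Pow(t, -1)))
Add(Add(0, Function('j')(Add(Add(4, 1), Function('D')(0, -4)))), 204) = Add(Add(0, Mul(I, Pow(7, Rational(1, 2)), Pow(Add(Add(4, 1), Add(-3, Mul(0, -4))), -1))), 204) = Add(Add(0, Mul(I, Pow(7, Rational(1, 2)), Pow(Add(5, Add(-3, 0)), -1))), 204) = Add(Add(0, Mul(I, Pow(7, Rational(1, 2)), Pow(Add(5, -3), -1))), 204) = Add(Add(0, Mul(I, Pow(7, Rational(1, 2)), Pow(2, -1))), 204) = Add(Add(0, Mul(I, Pow(7, Rational(1, 2)), Rational(1, 2))), 204) = Add(Add(0, Mul(Rational(1, 2), I, Pow(7, Rational(1, 2)))), 204) = Add(Mul(Rational(1, 2), I, Pow(7, Rational(1, 2))), 204) = Add(204, Mul(Rational(1, 2), I, Pow(7, Rational(1, 2))))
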